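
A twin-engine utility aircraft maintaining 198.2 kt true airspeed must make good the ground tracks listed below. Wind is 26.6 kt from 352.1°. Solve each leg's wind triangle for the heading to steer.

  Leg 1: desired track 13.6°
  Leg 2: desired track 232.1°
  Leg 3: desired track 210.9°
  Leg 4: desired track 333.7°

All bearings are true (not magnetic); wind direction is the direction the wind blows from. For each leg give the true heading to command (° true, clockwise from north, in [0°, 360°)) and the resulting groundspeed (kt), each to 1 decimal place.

Leg 1: desired track 13.6°; wind correction -2.8° → command heading 10.8°, groundspeed 173.2 kt
Leg 2: desired track 232.1°; wind correction +6.7° → command heading 238.8°, groundspeed 210.2 kt
Leg 3: desired track 210.9°; wind correction +4.8° → command heading 215.7°, groundspeed 218.2 kt
Leg 4: desired track 333.7°; wind correction +2.4° → command heading 336.1°, groundspeed 172.8 kt

Leg 1: heading=10.8°, groundspeed=173.2 kt
Leg 2: heading=238.8°, groundspeed=210.2 kt
Leg 3: heading=215.7°, groundspeed=218.2 kt
Leg 4: heading=336.1°, groundspeed=172.8 kt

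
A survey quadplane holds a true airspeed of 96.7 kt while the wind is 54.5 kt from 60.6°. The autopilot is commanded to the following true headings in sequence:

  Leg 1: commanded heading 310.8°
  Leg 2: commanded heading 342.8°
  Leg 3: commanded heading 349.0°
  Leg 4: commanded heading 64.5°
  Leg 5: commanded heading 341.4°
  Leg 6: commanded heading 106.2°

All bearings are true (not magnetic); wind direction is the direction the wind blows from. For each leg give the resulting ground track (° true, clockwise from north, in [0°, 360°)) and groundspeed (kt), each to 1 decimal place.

Leg 1: track=286.8°, groundspeed=126.1 kt
Leg 2: track=310.8°, groundspeed=100.5 kt
Leg 3: track=316.0°, groundspeed=94.8 kt
Leg 4: track=69.5°, groundspeed=42.5 kt
Leg 5: track=309.6°, groundspeed=101.7 kt
Leg 6: track=139.8°, groundspeed=70.3 kt

Leg 1: heading 310.8°; drift -24.0° → track 286.8°, groundspeed 126.1 kt
Leg 2: heading 342.8°; drift -32.0° → track 310.8°, groundspeed 100.5 kt
Leg 3: heading 349.0°; drift -33.0° → track 316.0°, groundspeed 94.8 kt
Leg 4: heading 64.5°; drift +5.0° → track 69.5°, groundspeed 42.5 kt
Leg 5: heading 341.4°; drift -31.8° → track 309.6°, groundspeed 101.7 kt
Leg 6: heading 106.2°; drift +33.6° → track 139.8°, groundspeed 70.3 kt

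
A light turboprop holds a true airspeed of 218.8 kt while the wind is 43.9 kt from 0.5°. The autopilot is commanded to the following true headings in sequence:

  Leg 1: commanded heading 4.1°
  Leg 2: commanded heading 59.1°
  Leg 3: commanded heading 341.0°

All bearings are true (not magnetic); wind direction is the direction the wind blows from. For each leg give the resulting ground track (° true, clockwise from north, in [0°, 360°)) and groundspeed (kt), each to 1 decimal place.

Leg 1: track=5.0°, groundspeed=175.0 kt
Leg 2: track=69.9°, groundspeed=199.5 kt
Leg 3: track=336.3°, groundspeed=178.0 kt

Leg 1: heading 4.1°; drift +0.9° → track 5.0°, groundspeed 175.0 kt
Leg 2: heading 59.1°; drift +10.8° → track 69.9°, groundspeed 199.5 kt
Leg 3: heading 341.0°; drift -4.7° → track 336.3°, groundspeed 178.0 kt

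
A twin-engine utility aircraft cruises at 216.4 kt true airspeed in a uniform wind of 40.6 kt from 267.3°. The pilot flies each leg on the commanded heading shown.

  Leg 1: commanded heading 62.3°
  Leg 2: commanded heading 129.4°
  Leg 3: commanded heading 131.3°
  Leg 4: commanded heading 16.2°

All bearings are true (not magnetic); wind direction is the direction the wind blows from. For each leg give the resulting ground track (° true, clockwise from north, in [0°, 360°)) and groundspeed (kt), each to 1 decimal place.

Leg 1: track=66.2°, groundspeed=253.8 kt
Leg 2: track=123.1°, groundspeed=248.0 kt
Leg 3: track=124.7°, groundspeed=247.2 kt
Leg 4: track=25.7°, groundspeed=232.7 kt

Leg 1: heading 62.3°; drift +3.9° → track 66.2°, groundspeed 253.8 kt
Leg 2: heading 129.4°; drift -6.3° → track 123.1°, groundspeed 248.0 kt
Leg 3: heading 131.3°; drift -6.6° → track 124.7°, groundspeed 247.2 kt
Leg 4: heading 16.2°; drift +9.5° → track 25.7°, groundspeed 232.7 kt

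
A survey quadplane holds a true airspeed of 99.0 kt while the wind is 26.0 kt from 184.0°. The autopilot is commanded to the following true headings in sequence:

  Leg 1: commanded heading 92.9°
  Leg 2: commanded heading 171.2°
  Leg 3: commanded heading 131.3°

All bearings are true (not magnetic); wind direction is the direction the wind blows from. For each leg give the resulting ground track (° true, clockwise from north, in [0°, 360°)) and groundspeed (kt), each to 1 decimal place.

Leg 1: heading 92.9°; drift -14.6° → track 78.3°, groundspeed 102.8 kt
Leg 2: heading 171.2°; drift -4.5° → track 166.7°, groundspeed 73.9 kt
Leg 3: heading 131.3°; drift -14.0° → track 117.3°, groundspeed 85.8 kt

Leg 1: track=78.3°, groundspeed=102.8 kt
Leg 2: track=166.7°, groundspeed=73.9 kt
Leg 3: track=117.3°, groundspeed=85.8 kt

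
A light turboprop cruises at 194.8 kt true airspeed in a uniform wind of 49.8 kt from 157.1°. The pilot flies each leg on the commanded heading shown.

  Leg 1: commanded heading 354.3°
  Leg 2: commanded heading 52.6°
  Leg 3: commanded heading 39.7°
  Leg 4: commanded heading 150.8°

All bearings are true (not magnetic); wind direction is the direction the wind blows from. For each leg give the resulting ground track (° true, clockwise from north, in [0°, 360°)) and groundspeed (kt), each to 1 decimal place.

Leg 1: heading 354.3°; drift -3.5° → track 350.8°, groundspeed 242.8 kt
Leg 2: heading 52.6°; drift -13.1° → track 39.5°, groundspeed 212.8 kt
Leg 3: heading 39.7°; drift -11.5° → track 28.2°, groundspeed 222.2 kt
Leg 4: heading 150.8°; drift -2.2° → track 148.6°, groundspeed 145.4 kt

Leg 1: track=350.8°, groundspeed=242.8 kt
Leg 2: track=39.5°, groundspeed=212.8 kt
Leg 3: track=28.2°, groundspeed=222.2 kt
Leg 4: track=148.6°, groundspeed=145.4 kt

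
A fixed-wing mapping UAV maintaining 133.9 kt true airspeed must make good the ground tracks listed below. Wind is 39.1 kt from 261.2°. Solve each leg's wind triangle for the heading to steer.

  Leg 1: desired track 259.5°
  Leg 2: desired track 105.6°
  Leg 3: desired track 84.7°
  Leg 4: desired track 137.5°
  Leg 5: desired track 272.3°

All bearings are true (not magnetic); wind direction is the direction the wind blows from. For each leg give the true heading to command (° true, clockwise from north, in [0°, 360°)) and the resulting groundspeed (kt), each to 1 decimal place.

Leg 1: desired track 259.5°; wind correction +0.5° → command heading 260.0°, groundspeed 94.8 kt
Leg 2: desired track 105.6°; wind correction +6.9° → command heading 112.5°, groundspeed 168.5 kt
Leg 3: desired track 84.7°; wind correction +1.0° → command heading 85.7°, groundspeed 172.9 kt
Leg 4: desired track 137.5°; wind correction +14.1° → command heading 151.6°, groundspeed 151.6 kt
Leg 5: desired track 272.3°; wind correction -3.2° → command heading 269.1°, groundspeed 95.3 kt

Leg 1: heading=260.0°, groundspeed=94.8 kt
Leg 2: heading=112.5°, groundspeed=168.5 kt
Leg 3: heading=85.7°, groundspeed=172.9 kt
Leg 4: heading=151.6°, groundspeed=151.6 kt
Leg 5: heading=269.1°, groundspeed=95.3 kt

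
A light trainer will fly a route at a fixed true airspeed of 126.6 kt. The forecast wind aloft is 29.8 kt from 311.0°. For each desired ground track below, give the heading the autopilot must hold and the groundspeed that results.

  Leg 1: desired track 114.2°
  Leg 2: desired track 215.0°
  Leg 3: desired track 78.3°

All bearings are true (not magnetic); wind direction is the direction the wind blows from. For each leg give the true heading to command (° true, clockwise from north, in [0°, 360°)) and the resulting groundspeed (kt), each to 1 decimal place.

Leg 1: desired track 114.2°; wind correction -3.9° → command heading 110.3°, groundspeed 154.8 kt
Leg 2: desired track 215.0°; wind correction +13.5° → command heading 228.5°, groundspeed 126.2 kt
Leg 3: desired track 78.3°; wind correction -10.8° → command heading 67.5°, groundspeed 142.4 kt

Leg 1: heading=110.3°, groundspeed=154.8 kt
Leg 2: heading=228.5°, groundspeed=126.2 kt
Leg 3: heading=67.5°, groundspeed=142.4 kt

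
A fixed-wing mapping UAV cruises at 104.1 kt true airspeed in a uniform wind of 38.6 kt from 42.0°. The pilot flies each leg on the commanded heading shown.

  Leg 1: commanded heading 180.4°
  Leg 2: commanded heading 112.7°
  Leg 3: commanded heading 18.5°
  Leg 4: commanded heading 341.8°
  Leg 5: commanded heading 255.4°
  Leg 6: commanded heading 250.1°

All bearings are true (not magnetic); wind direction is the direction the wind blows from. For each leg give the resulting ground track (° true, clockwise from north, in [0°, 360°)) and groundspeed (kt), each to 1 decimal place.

Leg 1: heading 180.4°; drift +10.9° → track 191.3°, groundspeed 135.4 kt
Leg 2: heading 112.7°; drift +21.7° → track 134.4°, groundspeed 98.3 kt
Leg 3: heading 18.5°; drift -12.6° → track 5.9°, groundspeed 70.4 kt
Leg 4: heading 341.8°; drift -21.5° → track 320.3°, groundspeed 91.3 kt
Leg 5: heading 255.4°; drift -8.9° → track 246.5°, groundspeed 138.0 kt
Leg 6: heading 250.1°; drift -7.5° → track 242.6°, groundspeed 139.3 kt

Leg 1: track=191.3°, groundspeed=135.4 kt
Leg 2: track=134.4°, groundspeed=98.3 kt
Leg 3: track=5.9°, groundspeed=70.4 kt
Leg 4: track=320.3°, groundspeed=91.3 kt
Leg 5: track=246.5°, groundspeed=138.0 kt
Leg 6: track=242.6°, groundspeed=139.3 kt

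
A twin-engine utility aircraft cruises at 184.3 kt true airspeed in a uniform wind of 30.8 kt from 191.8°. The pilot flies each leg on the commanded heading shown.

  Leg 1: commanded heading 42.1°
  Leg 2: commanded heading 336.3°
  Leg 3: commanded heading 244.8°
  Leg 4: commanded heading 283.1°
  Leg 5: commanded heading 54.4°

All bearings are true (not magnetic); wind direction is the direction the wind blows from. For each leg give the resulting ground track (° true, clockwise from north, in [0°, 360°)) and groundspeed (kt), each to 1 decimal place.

Leg 1: heading 42.1°; drift -4.2° → track 37.9°, groundspeed 211.5 kt
Leg 2: heading 336.3°; drift +4.9° → track 341.2°, groundspeed 210.1 kt
Leg 3: heading 244.8°; drift +8.4° → track 253.2°, groundspeed 167.6 kt
Leg 4: heading 283.1°; drift +9.4° → track 292.5°, groundspeed 187.5 kt
Leg 5: heading 54.4°; drift -5.8° → track 48.6°, groundspeed 208.0 kt

Leg 1: track=37.9°, groundspeed=211.5 kt
Leg 2: track=341.2°, groundspeed=210.1 kt
Leg 3: track=253.2°, groundspeed=167.6 kt
Leg 4: track=292.5°, groundspeed=187.5 kt
Leg 5: track=48.6°, groundspeed=208.0 kt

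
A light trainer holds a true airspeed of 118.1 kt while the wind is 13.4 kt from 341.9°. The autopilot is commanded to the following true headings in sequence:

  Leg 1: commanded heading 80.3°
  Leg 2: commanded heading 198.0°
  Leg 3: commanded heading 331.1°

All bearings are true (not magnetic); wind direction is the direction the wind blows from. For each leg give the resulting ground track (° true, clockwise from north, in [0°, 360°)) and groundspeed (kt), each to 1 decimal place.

Leg 1: track=86.6°, groundspeed=120.8 kt
Leg 2: track=194.5°, groundspeed=129.2 kt
Leg 3: track=329.7°, groundspeed=105.0 kt

Leg 1: heading 80.3°; drift +6.3° → track 86.6°, groundspeed 120.8 kt
Leg 2: heading 198.0°; drift -3.5° → track 194.5°, groundspeed 129.2 kt
Leg 3: heading 331.1°; drift -1.4° → track 329.7°, groundspeed 105.0 kt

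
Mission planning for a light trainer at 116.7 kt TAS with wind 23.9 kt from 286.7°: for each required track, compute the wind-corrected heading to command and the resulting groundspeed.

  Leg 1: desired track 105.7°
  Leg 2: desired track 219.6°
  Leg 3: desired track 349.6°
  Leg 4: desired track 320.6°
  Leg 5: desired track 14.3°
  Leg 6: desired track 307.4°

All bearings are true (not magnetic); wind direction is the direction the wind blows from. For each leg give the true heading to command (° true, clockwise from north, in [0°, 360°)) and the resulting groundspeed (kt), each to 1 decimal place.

Leg 1: desired track 105.7°; wind correction -0.2° → command heading 105.5°, groundspeed 140.6 kt
Leg 2: desired track 219.6°; wind correction +10.9° → command heading 230.5°, groundspeed 105.3 kt
Leg 3: desired track 349.6°; wind correction -10.5° → command heading 339.1°, groundspeed 103.9 kt
Leg 4: desired track 320.6°; wind correction -6.6° → command heading 314.0°, groundspeed 96.1 kt
Leg 5: desired track 14.3°; wind correction -11.8° → command heading 2.5°, groundspeed 113.2 kt
Leg 6: desired track 307.4°; wind correction -4.2° → command heading 303.2°, groundspeed 94.0 kt

Leg 1: heading=105.5°, groundspeed=140.6 kt
Leg 2: heading=230.5°, groundspeed=105.3 kt
Leg 3: heading=339.1°, groundspeed=103.9 kt
Leg 4: heading=314.0°, groundspeed=96.1 kt
Leg 5: heading=2.5°, groundspeed=113.2 kt
Leg 6: heading=303.2°, groundspeed=94.0 kt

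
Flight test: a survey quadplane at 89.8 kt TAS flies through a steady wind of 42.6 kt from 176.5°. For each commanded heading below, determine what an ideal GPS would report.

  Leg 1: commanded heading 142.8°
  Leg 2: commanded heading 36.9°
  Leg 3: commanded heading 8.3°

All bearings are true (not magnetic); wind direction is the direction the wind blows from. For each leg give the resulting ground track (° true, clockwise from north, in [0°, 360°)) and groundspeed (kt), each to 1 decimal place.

Leg 1: heading 142.8°; drift -23.5° → track 119.3°, groundspeed 59.3 kt
Leg 2: heading 36.9°; drift -12.7° → track 24.2°, groundspeed 125.3 kt
Leg 3: heading 8.3°; drift -3.8° → track 4.5°, groundspeed 131.8 kt

Leg 1: track=119.3°, groundspeed=59.3 kt
Leg 2: track=24.2°, groundspeed=125.3 kt
Leg 3: track=4.5°, groundspeed=131.8 kt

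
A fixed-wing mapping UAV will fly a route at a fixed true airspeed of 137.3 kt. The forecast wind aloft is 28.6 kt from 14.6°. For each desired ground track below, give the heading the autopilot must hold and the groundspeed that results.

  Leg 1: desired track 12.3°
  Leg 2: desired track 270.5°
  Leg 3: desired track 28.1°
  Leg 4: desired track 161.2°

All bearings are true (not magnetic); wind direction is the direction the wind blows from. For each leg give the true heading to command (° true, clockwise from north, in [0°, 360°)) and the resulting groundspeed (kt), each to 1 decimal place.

Leg 1: heading=12.8°, groundspeed=108.7 kt
Leg 2: heading=282.2°, groundspeed=141.4 kt
Leg 3: heading=25.3°, groundspeed=109.3 kt
Leg 4: heading=154.6°, groundspeed=160.3 kt

Leg 1: desired track 12.3°; wind correction +0.5° → command heading 12.8°, groundspeed 108.7 kt
Leg 2: desired track 270.5°; wind correction +11.7° → command heading 282.2°, groundspeed 141.4 kt
Leg 3: desired track 28.1°; wind correction -2.8° → command heading 25.3°, groundspeed 109.3 kt
Leg 4: desired track 161.2°; wind correction -6.6° → command heading 154.6°, groundspeed 160.3 kt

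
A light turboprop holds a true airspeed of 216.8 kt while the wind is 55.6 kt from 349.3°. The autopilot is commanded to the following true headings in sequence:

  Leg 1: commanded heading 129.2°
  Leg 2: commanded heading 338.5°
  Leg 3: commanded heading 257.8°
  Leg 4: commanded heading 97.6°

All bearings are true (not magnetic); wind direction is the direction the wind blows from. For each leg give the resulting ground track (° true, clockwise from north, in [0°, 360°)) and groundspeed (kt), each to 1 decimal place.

Leg 1: heading 129.2°; drift +7.9° → track 137.1°, groundspeed 261.8 kt
Leg 2: heading 338.5°; drift -3.7° → track 334.8°, groundspeed 162.5 kt
Leg 3: heading 257.8°; drift -14.3° → track 243.5°, groundspeed 225.2 kt
Leg 4: heading 97.6°; drift +12.7° → track 110.3°, groundspeed 240.1 kt

Leg 1: track=137.1°, groundspeed=261.8 kt
Leg 2: track=334.8°, groundspeed=162.5 kt
Leg 3: track=243.5°, groundspeed=225.2 kt
Leg 4: track=110.3°, groundspeed=240.1 kt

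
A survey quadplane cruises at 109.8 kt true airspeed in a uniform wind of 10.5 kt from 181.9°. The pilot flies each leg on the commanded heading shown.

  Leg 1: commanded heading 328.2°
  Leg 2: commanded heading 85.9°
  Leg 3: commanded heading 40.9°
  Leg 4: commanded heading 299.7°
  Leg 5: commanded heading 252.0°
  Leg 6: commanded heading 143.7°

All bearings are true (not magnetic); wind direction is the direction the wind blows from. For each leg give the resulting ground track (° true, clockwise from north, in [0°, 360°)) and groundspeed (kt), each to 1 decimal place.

Leg 1: track=331.0°, groundspeed=118.7 kt
Leg 2: track=80.5°, groundspeed=111.4 kt
Leg 3: track=37.7°, groundspeed=118.1 kt
Leg 4: track=304.3°, groundspeed=115.1 kt
Leg 5: track=257.3°, groundspeed=106.7 kt
Leg 6: track=140.0°, groundspeed=101.8 kt

Leg 1: heading 328.2°; drift +2.8° → track 331.0°, groundspeed 118.7 kt
Leg 2: heading 85.9°; drift -5.4° → track 80.5°, groundspeed 111.4 kt
Leg 3: heading 40.9°; drift -3.2° → track 37.7°, groundspeed 118.1 kt
Leg 4: heading 299.7°; drift +4.6° → track 304.3°, groundspeed 115.1 kt
Leg 5: heading 252.0°; drift +5.3° → track 257.3°, groundspeed 106.7 kt
Leg 6: heading 143.7°; drift -3.7° → track 140.0°, groundspeed 101.8 kt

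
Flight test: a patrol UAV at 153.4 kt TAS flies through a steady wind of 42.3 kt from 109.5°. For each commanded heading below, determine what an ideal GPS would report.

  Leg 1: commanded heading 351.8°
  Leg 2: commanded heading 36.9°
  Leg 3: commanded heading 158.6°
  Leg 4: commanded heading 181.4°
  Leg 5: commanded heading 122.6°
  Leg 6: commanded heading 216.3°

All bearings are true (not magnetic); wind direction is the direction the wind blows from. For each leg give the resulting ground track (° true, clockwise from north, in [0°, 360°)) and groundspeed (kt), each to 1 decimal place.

Leg 1: heading 351.8°; drift -12.2° → track 339.6°, groundspeed 177.1 kt
Leg 2: heading 36.9°; drift -16.0° → track 20.9°, groundspeed 146.4 kt
Leg 3: heading 158.6°; drift +14.3° → track 172.9°, groundspeed 129.7 kt
Leg 4: heading 181.4°; drift +16.0° → track 197.4°, groundspeed 145.9 kt
Leg 5: heading 122.6°; drift +4.9° → track 127.5°, groundspeed 112.6 kt
Leg 6: heading 216.3°; drift +13.7° → track 230.0°, groundspeed 170.5 kt

Leg 1: track=339.6°, groundspeed=177.1 kt
Leg 2: track=20.9°, groundspeed=146.4 kt
Leg 3: track=172.9°, groundspeed=129.7 kt
Leg 4: track=197.4°, groundspeed=145.9 kt
Leg 5: track=127.5°, groundspeed=112.6 kt
Leg 6: track=230.0°, groundspeed=170.5 kt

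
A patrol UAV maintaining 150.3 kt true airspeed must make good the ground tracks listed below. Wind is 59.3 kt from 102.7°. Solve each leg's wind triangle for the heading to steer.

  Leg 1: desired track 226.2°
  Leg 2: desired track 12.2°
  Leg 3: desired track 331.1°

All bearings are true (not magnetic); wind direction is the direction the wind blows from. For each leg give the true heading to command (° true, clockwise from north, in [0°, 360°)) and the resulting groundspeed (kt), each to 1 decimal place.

Leg 1: heading=207.0°, groundspeed=174.7 kt
Leg 2: heading=35.4°, groundspeed=138.6 kt
Leg 3: heading=348.3°, groundspeed=183.0 kt

Leg 1: desired track 226.2°; wind correction -19.2° → command heading 207.0°, groundspeed 174.7 kt
Leg 2: desired track 12.2°; wind correction +23.2° → command heading 35.4°, groundspeed 138.6 kt
Leg 3: desired track 331.1°; wind correction +17.2° → command heading 348.3°, groundspeed 183.0 kt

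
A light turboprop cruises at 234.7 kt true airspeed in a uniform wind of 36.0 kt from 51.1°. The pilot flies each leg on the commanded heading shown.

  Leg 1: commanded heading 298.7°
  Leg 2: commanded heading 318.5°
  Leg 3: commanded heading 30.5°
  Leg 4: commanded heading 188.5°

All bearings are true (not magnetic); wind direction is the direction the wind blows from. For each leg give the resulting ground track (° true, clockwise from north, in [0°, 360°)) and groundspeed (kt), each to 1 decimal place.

Leg 1: heading 298.7°; drift -7.6° → track 291.1°, groundspeed 250.6 kt
Leg 2: heading 318.5°; drift -8.7° → track 309.8°, groundspeed 239.1 kt
Leg 3: heading 30.5°; drift -3.6° → track 26.9°, groundspeed 201.4 kt
Leg 4: heading 188.5°; drift +5.3° → track 193.8°, groundspeed 262.3 kt

Leg 1: track=291.1°, groundspeed=250.6 kt
Leg 2: track=309.8°, groundspeed=239.1 kt
Leg 3: track=26.9°, groundspeed=201.4 kt
Leg 4: track=193.8°, groundspeed=262.3 kt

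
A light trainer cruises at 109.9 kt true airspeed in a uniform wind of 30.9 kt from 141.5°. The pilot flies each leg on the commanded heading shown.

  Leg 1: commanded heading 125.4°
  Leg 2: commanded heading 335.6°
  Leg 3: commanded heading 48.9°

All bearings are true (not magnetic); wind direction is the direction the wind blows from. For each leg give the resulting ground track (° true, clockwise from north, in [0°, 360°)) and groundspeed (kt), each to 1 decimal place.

Leg 1: heading 125.4°; drift -6.1° → track 119.3°, groundspeed 80.7 kt
Leg 2: heading 335.6°; drift -3.1° → track 332.5°, groundspeed 140.1 kt
Leg 3: heading 48.9°; drift -15.5° → track 33.4°, groundspeed 115.5 kt

Leg 1: track=119.3°, groundspeed=80.7 kt
Leg 2: track=332.5°, groundspeed=140.1 kt
Leg 3: track=33.4°, groundspeed=115.5 kt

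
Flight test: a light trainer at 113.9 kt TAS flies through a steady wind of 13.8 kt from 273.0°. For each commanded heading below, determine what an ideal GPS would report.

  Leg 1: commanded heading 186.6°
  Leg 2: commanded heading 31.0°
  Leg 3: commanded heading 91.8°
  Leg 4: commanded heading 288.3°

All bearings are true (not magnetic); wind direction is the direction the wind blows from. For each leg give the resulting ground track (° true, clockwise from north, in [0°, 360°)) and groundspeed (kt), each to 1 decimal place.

Leg 1: heading 186.6°; drift -6.9° → track 179.7°, groundspeed 113.9 kt
Leg 2: heading 31.0°; drift +5.8° → track 36.8°, groundspeed 121.0 kt
Leg 3: heading 91.8°; drift +0.1° → track 91.9°, groundspeed 127.7 kt
Leg 4: heading 288.3°; drift +2.1° → track 290.4°, groundspeed 100.7 kt

Leg 1: track=179.7°, groundspeed=113.9 kt
Leg 2: track=36.8°, groundspeed=121.0 kt
Leg 3: track=91.9°, groundspeed=127.7 kt
Leg 4: track=290.4°, groundspeed=100.7 kt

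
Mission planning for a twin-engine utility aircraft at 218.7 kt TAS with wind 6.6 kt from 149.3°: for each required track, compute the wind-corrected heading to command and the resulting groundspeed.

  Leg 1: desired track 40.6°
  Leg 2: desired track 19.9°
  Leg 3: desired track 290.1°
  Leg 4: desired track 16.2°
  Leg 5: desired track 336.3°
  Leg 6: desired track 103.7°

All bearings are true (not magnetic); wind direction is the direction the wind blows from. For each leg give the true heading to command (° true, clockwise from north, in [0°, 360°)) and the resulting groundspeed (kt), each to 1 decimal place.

Leg 1: desired track 40.6°; wind correction +1.6° → command heading 42.2°, groundspeed 220.7 kt
Leg 2: desired track 19.9°; wind correction +1.3° → command heading 21.2°, groundspeed 222.8 kt
Leg 3: desired track 290.1°; wind correction -1.1° → command heading 289.0°, groundspeed 223.8 kt
Leg 4: desired track 16.2°; wind correction +1.3° → command heading 17.5°, groundspeed 223.2 kt
Leg 5: desired track 336.3°; wind correction +0.2° → command heading 336.5°, groundspeed 225.2 kt
Leg 6: desired track 103.7°; wind correction +1.2° → command heading 104.9°, groundspeed 214.0 kt

Leg 1: heading=42.2°, groundspeed=220.7 kt
Leg 2: heading=21.2°, groundspeed=222.8 kt
Leg 3: heading=289.0°, groundspeed=223.8 kt
Leg 4: heading=17.5°, groundspeed=223.2 kt
Leg 5: heading=336.5°, groundspeed=225.2 kt
Leg 6: heading=104.9°, groundspeed=214.0 kt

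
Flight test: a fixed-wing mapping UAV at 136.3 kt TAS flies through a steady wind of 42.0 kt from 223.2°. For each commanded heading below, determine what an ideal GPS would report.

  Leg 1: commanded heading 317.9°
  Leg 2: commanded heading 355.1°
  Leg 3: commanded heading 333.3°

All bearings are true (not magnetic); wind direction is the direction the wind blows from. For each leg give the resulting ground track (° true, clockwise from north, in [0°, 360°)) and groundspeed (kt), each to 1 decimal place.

Leg 1: heading 317.9°; drift +16.7° → track 334.6°, groundspeed 145.9 kt
Leg 2: heading 355.1°; drift +10.8° → track 5.9°, groundspeed 167.3 kt
Leg 3: heading 333.3°; drift +14.7° → track 348.0°, groundspeed 155.8 kt

Leg 1: track=334.6°, groundspeed=145.9 kt
Leg 2: track=5.9°, groundspeed=167.3 kt
Leg 3: track=348.0°, groundspeed=155.8 kt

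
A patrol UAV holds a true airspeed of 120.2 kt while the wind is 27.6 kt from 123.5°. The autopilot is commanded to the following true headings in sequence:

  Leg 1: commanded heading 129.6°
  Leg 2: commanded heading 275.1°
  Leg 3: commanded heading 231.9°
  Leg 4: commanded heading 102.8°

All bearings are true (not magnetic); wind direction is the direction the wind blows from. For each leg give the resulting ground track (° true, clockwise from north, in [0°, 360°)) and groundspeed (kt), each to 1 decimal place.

Leg 1: track=131.4°, groundspeed=92.8 kt
Leg 2: track=280.3°, groundspeed=145.1 kt
Leg 3: track=243.4°, groundspeed=131.5 kt
Leg 4: track=96.9°, groundspeed=94.9 kt

Leg 1: heading 129.6°; drift +1.8° → track 131.4°, groundspeed 92.8 kt
Leg 2: heading 275.1°; drift +5.2° → track 280.3°, groundspeed 145.1 kt
Leg 3: heading 231.9°; drift +11.5° → track 243.4°, groundspeed 131.5 kt
Leg 4: heading 102.8°; drift -5.9° → track 96.9°, groundspeed 94.9 kt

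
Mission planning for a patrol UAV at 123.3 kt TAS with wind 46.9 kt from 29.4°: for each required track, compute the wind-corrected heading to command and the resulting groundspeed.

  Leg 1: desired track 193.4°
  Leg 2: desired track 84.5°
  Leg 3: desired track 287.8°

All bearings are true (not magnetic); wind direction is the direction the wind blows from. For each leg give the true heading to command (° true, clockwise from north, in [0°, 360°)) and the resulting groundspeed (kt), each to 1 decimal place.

Leg 1: desired track 193.4°; wind correction -6.0° → command heading 187.4°, groundspeed 167.7 kt
Leg 2: desired track 84.5°; wind correction -18.2° → command heading 66.3°, groundspeed 90.3 kt
Leg 3: desired track 287.8°; wind correction +21.9° → command heading 309.7°, groundspeed 123.9 kt

Leg 1: heading=187.4°, groundspeed=167.7 kt
Leg 2: heading=66.3°, groundspeed=90.3 kt
Leg 3: heading=309.7°, groundspeed=123.9 kt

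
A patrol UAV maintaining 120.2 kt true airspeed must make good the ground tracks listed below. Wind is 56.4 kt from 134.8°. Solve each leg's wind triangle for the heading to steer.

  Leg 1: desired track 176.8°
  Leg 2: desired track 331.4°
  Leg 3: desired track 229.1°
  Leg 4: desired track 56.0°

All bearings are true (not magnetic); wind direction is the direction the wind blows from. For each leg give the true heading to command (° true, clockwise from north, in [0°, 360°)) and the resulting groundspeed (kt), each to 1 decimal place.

Leg 1: desired track 176.8°; wind correction -18.3° → command heading 158.5°, groundspeed 72.2 kt
Leg 2: desired track 331.4°; wind correction +7.7° → command heading 339.1°, groundspeed 173.2 kt
Leg 3: desired track 229.1°; wind correction -27.9° → command heading 201.2°, groundspeed 110.5 kt
Leg 4: desired track 56.0°; wind correction +27.4° → command heading 83.4°, groundspeed 95.8 kt

Leg 1: heading=158.5°, groundspeed=72.2 kt
Leg 2: heading=339.1°, groundspeed=173.2 kt
Leg 3: heading=201.2°, groundspeed=110.5 kt
Leg 4: heading=83.4°, groundspeed=95.8 kt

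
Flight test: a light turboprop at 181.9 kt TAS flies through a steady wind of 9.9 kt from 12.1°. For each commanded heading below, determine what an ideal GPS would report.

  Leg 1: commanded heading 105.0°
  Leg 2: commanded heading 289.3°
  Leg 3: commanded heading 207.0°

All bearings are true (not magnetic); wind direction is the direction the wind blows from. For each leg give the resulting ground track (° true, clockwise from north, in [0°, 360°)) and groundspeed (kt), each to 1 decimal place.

Leg 1: track=108.1°, groundspeed=182.7 kt
Leg 2: track=286.2°, groundspeed=180.9 kt
Leg 3: track=206.2°, groundspeed=191.5 kt

Leg 1: heading 105.0°; drift +3.1° → track 108.1°, groundspeed 182.7 kt
Leg 2: heading 289.3°; drift -3.1° → track 286.2°, groundspeed 180.9 kt
Leg 3: heading 207.0°; drift -0.8° → track 206.2°, groundspeed 191.5 kt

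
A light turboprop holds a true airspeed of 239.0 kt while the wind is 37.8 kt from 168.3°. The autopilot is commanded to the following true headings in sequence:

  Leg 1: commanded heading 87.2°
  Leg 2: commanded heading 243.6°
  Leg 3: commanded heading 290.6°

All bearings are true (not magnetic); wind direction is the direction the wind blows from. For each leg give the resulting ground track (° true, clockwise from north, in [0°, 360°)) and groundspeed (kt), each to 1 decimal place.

Leg 1: track=78.1°, groundspeed=236.1 kt
Leg 2: track=252.7°, groundspeed=232.3 kt
Leg 3: track=297.6°, groundspeed=261.2 kt

Leg 1: heading 87.2°; drift -9.1° → track 78.1°, groundspeed 236.1 kt
Leg 2: heading 243.6°; drift +9.1° → track 252.7°, groundspeed 232.3 kt
Leg 3: heading 290.6°; drift +7.0° → track 297.6°, groundspeed 261.2 kt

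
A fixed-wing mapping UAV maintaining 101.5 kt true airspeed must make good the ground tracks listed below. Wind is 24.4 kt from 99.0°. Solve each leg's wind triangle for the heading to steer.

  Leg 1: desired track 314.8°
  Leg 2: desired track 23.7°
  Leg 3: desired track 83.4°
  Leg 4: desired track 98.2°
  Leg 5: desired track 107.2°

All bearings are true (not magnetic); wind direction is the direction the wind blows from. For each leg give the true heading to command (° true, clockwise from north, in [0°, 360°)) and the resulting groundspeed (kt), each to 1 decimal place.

Leg 1: desired track 314.8°; wind correction +8.1° → command heading 322.9°, groundspeed 120.3 kt
Leg 2: desired track 23.7°; wind correction +13.4° → command heading 37.1°, groundspeed 92.5 kt
Leg 3: desired track 83.4°; wind correction +3.7° → command heading 87.1°, groundspeed 77.8 kt
Leg 4: desired track 98.2°; wind correction +0.2° → command heading 98.4°, groundspeed 77.1 kt
Leg 5: desired track 107.2°; wind correction -2.0° → command heading 105.2°, groundspeed 77.3 kt

Leg 1: heading=322.9°, groundspeed=120.3 kt
Leg 2: heading=37.1°, groundspeed=92.5 kt
Leg 3: heading=87.1°, groundspeed=77.8 kt
Leg 4: heading=98.4°, groundspeed=77.1 kt
Leg 5: heading=105.2°, groundspeed=77.3 kt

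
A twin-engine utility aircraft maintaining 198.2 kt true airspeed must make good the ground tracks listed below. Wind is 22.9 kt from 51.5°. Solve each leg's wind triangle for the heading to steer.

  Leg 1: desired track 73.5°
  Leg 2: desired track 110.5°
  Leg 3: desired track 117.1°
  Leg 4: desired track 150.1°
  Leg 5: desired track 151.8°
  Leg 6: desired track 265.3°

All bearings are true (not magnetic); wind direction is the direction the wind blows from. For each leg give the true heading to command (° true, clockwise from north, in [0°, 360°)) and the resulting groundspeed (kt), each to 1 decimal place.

Leg 1: desired track 73.5°; wind correction -2.5° → command heading 71.0°, groundspeed 176.8 kt
Leg 2: desired track 110.5°; wind correction -5.7° → command heading 104.8°, groundspeed 185.4 kt
Leg 3: desired track 117.1°; wind correction -6.0° → command heading 111.1°, groundspeed 187.6 kt
Leg 4: desired track 150.1°; wind correction -6.6° → command heading 143.5°, groundspeed 200.3 kt
Leg 5: desired track 151.8°; wind correction -6.5° → command heading 145.3°, groundspeed 201.0 kt
Leg 6: desired track 265.3°; wind correction +3.7° → command heading 269.0°, groundspeed 216.8 kt

Leg 1: heading=71.0°, groundspeed=176.8 kt
Leg 2: heading=104.8°, groundspeed=185.4 kt
Leg 3: heading=111.1°, groundspeed=187.6 kt
Leg 4: heading=143.5°, groundspeed=200.3 kt
Leg 5: heading=145.3°, groundspeed=201.0 kt
Leg 6: heading=269.0°, groundspeed=216.8 kt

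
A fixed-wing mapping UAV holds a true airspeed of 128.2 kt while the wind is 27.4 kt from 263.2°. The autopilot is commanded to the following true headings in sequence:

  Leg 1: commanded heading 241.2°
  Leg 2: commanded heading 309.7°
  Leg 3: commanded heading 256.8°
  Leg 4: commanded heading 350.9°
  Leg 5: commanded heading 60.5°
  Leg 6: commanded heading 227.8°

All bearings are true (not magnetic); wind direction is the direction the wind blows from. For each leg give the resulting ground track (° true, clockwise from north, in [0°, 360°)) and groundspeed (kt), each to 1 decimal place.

Leg 1: track=235.5°, groundspeed=103.3 kt
Leg 2: track=320.0°, groundspeed=111.1 kt
Leg 3: track=255.1°, groundspeed=101.0 kt
Leg 4: track=3.1°, groundspeed=130.0 kt
Leg 5: track=64.4°, groundspeed=153.8 kt
Leg 6: track=219.3°, groundspeed=107.0 kt

Leg 1: heading 241.2°; drift -5.7° → track 235.5°, groundspeed 103.3 kt
Leg 2: heading 309.7°; drift +10.3° → track 320.0°, groundspeed 111.1 kt
Leg 3: heading 256.8°; drift -1.7° → track 255.1°, groundspeed 101.0 kt
Leg 4: heading 350.9°; drift +12.2° → track 3.1°, groundspeed 130.0 kt
Leg 5: heading 60.5°; drift +3.9° → track 64.4°, groundspeed 153.8 kt
Leg 6: heading 227.8°; drift -8.5° → track 219.3°, groundspeed 107.0 kt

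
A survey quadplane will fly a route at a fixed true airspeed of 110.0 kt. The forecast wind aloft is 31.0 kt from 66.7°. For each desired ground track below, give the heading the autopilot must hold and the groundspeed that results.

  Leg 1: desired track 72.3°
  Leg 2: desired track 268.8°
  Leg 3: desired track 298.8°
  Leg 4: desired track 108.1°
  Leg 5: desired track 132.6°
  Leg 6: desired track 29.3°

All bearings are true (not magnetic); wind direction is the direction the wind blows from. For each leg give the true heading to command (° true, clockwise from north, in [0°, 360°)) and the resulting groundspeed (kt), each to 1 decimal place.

Leg 1: heading=70.7°, groundspeed=79.1 kt
Leg 2: heading=274.9°, groundspeed=138.1 kt
Leg 3: heading=311.6°, groundspeed=126.3 kt
Leg 4: heading=97.4°, groundspeed=84.8 kt
Leg 5: heading=117.7°, groundspeed=93.6 kt
Leg 6: heading=39.2°, groundspeed=83.7 kt

Leg 1: desired track 72.3°; wind correction -1.6° → command heading 70.7°, groundspeed 79.1 kt
Leg 2: desired track 268.8°; wind correction +6.1° → command heading 274.9°, groundspeed 138.1 kt
Leg 3: desired track 298.8°; wind correction +12.8° → command heading 311.6°, groundspeed 126.3 kt
Leg 4: desired track 108.1°; wind correction -10.7° → command heading 97.4°, groundspeed 84.8 kt
Leg 5: desired track 132.6°; wind correction -14.9° → command heading 117.7°, groundspeed 93.6 kt
Leg 6: desired track 29.3°; wind correction +9.9° → command heading 39.2°, groundspeed 83.7 kt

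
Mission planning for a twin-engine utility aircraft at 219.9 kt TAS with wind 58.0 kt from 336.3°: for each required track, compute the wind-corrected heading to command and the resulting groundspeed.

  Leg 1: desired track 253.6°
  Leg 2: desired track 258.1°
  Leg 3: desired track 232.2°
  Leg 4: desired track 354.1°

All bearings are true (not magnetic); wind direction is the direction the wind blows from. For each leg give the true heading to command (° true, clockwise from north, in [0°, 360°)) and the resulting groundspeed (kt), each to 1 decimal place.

Leg 1: desired track 253.6°; wind correction +15.2° → command heading 268.8°, groundspeed 204.9 kt
Leg 2: desired track 258.1°; wind correction +15.0° → command heading 273.1°, groundspeed 200.6 kt
Leg 3: desired track 232.2°; wind correction +14.8° → command heading 247.0°, groundspeed 226.7 kt
Leg 4: desired track 354.1°; wind correction -4.6° → command heading 349.5°, groundspeed 164.0 kt

Leg 1: heading=268.8°, groundspeed=204.9 kt
Leg 2: heading=273.1°, groundspeed=200.6 kt
Leg 3: heading=247.0°, groundspeed=226.7 kt
Leg 4: heading=349.5°, groundspeed=164.0 kt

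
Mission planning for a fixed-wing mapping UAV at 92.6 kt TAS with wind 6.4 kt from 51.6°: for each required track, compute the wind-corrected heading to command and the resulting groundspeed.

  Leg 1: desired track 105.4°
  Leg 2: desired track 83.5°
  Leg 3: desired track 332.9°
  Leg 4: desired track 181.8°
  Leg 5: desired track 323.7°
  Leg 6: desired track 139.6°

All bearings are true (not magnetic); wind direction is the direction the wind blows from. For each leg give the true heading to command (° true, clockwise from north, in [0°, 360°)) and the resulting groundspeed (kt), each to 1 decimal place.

Leg 1: desired track 105.4°; wind correction -3.2° → command heading 102.2°, groundspeed 88.7 kt
Leg 2: desired track 83.5°; wind correction -2.1° → command heading 81.4°, groundspeed 87.1 kt
Leg 3: desired track 332.9°; wind correction +3.9° → command heading 336.8°, groundspeed 91.1 kt
Leg 4: desired track 181.8°; wind correction -3.0° → command heading 178.8°, groundspeed 96.6 kt
Leg 5: desired track 323.7°; wind correction +4.0° → command heading 327.7°, groundspeed 92.1 kt
Leg 6: desired track 139.6°; wind correction -4.0° → command heading 135.6°, groundspeed 92.2 kt

Leg 1: heading=102.2°, groundspeed=88.7 kt
Leg 2: heading=81.4°, groundspeed=87.1 kt
Leg 3: heading=336.8°, groundspeed=91.1 kt
Leg 4: heading=178.8°, groundspeed=96.6 kt
Leg 5: heading=327.7°, groundspeed=92.1 kt
Leg 6: heading=135.6°, groundspeed=92.2 kt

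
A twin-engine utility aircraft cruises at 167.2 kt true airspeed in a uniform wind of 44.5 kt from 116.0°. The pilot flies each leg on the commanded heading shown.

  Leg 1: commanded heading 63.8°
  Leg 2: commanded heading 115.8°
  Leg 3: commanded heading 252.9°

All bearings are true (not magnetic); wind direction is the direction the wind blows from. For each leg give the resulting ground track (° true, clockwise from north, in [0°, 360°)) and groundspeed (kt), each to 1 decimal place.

Leg 1: track=49.7°, groundspeed=144.3 kt
Leg 2: track=115.7°, groundspeed=122.7 kt
Leg 3: track=261.6°, groundspeed=202.0 kt

Leg 1: heading 63.8°; drift -14.1° → track 49.7°, groundspeed 144.3 kt
Leg 2: heading 115.8°; drift -0.1° → track 115.7°, groundspeed 122.7 kt
Leg 3: heading 252.9°; drift +8.7° → track 261.6°, groundspeed 202.0 kt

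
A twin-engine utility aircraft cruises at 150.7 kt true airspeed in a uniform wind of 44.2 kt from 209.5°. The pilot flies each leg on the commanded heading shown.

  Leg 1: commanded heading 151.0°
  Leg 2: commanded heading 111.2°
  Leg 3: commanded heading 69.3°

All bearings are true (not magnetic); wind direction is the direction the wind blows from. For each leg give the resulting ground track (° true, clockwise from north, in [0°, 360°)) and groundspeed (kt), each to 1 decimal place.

Leg 1: track=134.5°, groundspeed=133.1 kt
Leg 2: track=95.6°, groundspeed=163.1 kt
Leg 3: track=60.6°, groundspeed=186.8 kt

Leg 1: heading 151.0°; drift -16.5° → track 134.5°, groundspeed 133.1 kt
Leg 2: heading 111.2°; drift -15.6° → track 95.6°, groundspeed 163.1 kt
Leg 3: heading 69.3°; drift -8.7° → track 60.6°, groundspeed 186.8 kt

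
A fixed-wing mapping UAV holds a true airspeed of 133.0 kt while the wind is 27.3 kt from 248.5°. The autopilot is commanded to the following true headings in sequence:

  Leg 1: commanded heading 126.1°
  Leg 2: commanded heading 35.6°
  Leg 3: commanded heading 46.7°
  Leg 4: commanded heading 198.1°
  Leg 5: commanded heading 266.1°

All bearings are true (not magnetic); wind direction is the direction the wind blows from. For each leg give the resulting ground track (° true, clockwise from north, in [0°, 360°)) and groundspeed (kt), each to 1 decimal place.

Leg 1: track=117.2°, groundspeed=149.4 kt
Leg 2: track=41.0°, groundspeed=156.6 kt
Leg 3: track=50.4°, groundspeed=158.7 kt
Leg 4: track=187.8°, groundspeed=117.5 kt
Leg 5: track=270.5°, groundspeed=107.3 kt

Leg 1: heading 126.1°; drift -8.9° → track 117.2°, groundspeed 149.4 kt
Leg 2: heading 35.6°; drift +5.4° → track 41.0°, groundspeed 156.6 kt
Leg 3: heading 46.7°; drift +3.7° → track 50.4°, groundspeed 158.7 kt
Leg 4: heading 198.1°; drift -10.3° → track 187.8°, groundspeed 117.5 kt
Leg 5: heading 266.1°; drift +4.4° → track 270.5°, groundspeed 107.3 kt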